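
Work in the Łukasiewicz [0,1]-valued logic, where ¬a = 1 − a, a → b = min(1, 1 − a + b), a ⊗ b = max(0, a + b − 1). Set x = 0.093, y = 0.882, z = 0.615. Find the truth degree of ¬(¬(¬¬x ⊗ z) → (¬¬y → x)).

0.789

¬x = 1 − 0.093 = 0.907
¬¬x = 1 − 0.907 = 0.093
¬¬x ⊗ z = max(0, 0.093 + 0.615 − 1) = max(0, -0.292) = 0.000
¬(¬¬x ⊗ z) = 1 − 0.000 = 1.000
¬y = 1 − 0.882 = 0.118
¬¬y = 1 − 0.118 = 0.882
¬¬y → x = min(1, 1 − 0.882 + 0.093) = min(1, 0.211) = 0.211
¬(¬¬x ⊗ z) → (¬¬y → x) = min(1, 1 − 1.000 + 0.211) = min(1, 0.211) = 0.211
¬(¬(¬¬x ⊗ z) → (¬¬y → x)) = 1 − 0.211 = 0.789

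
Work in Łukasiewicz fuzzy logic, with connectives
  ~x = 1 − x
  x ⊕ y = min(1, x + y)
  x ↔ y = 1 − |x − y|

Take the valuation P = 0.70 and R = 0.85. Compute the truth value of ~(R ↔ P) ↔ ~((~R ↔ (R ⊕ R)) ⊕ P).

1.00

R ↔ P = 1 − |0.85 − 0.70| = 1 − 0.15 = 0.85
~(R ↔ P) = 1 − 0.85 = 0.15
~R = 1 − 0.85 = 0.15
R ⊕ R = min(1, 0.85 + 0.85) = min(1, 1.70) = 1.00
~R ↔ (R ⊕ R) = 1 − |0.15 − 1.00| = 1 − 0.85 = 0.15
(~R ↔ (R ⊕ R)) ⊕ P = min(1, 0.15 + 0.70) = min(1, 0.85) = 0.85
~((~R ↔ (R ⊕ R)) ⊕ P) = 1 − 0.85 = 0.15
~(R ↔ P) ↔ ~((~R ↔ (R ⊕ R)) ⊕ P) = 1 − |0.15 − 0.15| = 1 − 0.00 = 1.00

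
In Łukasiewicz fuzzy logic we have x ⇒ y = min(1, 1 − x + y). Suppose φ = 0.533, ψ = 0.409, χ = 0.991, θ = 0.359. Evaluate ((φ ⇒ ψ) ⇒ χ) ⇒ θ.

0.359

φ ⇒ ψ = min(1, 1 − 0.533 + 0.409) = min(1, 0.876) = 0.876
(φ ⇒ ψ) ⇒ χ = min(1, 1 − 0.876 + 0.991) = min(1, 1.115) = 1.000
((φ ⇒ ψ) ⇒ χ) ⇒ θ = min(1, 1 − 1.000 + 0.359) = min(1, 0.359) = 0.359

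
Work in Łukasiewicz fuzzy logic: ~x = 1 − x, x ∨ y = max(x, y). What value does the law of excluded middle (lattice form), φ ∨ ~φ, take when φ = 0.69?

0.69

~φ = 1 − 0.69 = 0.31
φ ∨ ~φ = max(0.69, 0.31) = 0.69
(The value 0.69 < 1 shows this instance is not satisfied; not a Ł∞-tautology — its value is max(a, 1−a).)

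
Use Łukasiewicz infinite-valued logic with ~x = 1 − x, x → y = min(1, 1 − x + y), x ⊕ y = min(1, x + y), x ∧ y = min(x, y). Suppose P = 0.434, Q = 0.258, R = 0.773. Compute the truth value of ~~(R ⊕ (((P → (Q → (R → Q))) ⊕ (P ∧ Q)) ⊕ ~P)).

1.000

R → Q = min(1, 1 − 0.773 + 0.258) = min(1, 0.485) = 0.485
Q → (R → Q) = min(1, 1 − 0.258 + 0.485) = min(1, 1.227) = 1.000
P → (Q → (R → Q)) = min(1, 1 − 0.434 + 1.000) = min(1, 1.566) = 1.000
P ∧ Q = min(0.434, 0.258) = 0.258
(P → (Q → (R → Q))) ⊕ (P ∧ Q) = min(1, 1.000 + 0.258) = min(1, 1.258) = 1.000
~P = 1 − 0.434 = 0.566
((P → (Q → (R → Q))) ⊕ (P ∧ Q)) ⊕ ~P = min(1, 1.000 + 0.566) = min(1, 1.566) = 1.000
R ⊕ (((P → (Q → (R → Q))) ⊕ (P ∧ Q)) ⊕ ~P) = min(1, 0.773 + 1.000) = min(1, 1.773) = 1.000
~(R ⊕ (((P → (Q → (R → Q))) ⊕ (P ∧ Q)) ⊕ ~P)) = 1 − 1.000 = 0.000
~~(R ⊕ (((P → (Q → (R → Q))) ⊕ (P ∧ Q)) ⊕ ~P)) = 1 − 0.000 = 1.000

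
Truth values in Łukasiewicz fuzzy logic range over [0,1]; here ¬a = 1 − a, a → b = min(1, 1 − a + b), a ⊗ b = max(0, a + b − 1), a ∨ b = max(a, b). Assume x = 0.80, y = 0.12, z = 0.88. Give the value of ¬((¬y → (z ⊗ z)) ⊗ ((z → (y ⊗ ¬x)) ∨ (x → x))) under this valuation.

¬y = 1 − 0.12 = 0.88
z ⊗ z = max(0, 0.88 + 0.88 − 1) = max(0, 0.76) = 0.76
¬y → (z ⊗ z) = min(1, 1 − 0.88 + 0.76) = min(1, 0.88) = 0.88
¬x = 1 − 0.80 = 0.20
y ⊗ ¬x = max(0, 0.12 + 0.20 − 1) = max(0, -0.68) = 0.00
z → (y ⊗ ¬x) = min(1, 1 − 0.88 + 0.00) = min(1, 0.12) = 0.12
x → x = min(1, 1 − 0.80 + 0.80) = min(1, 1.00) = 1.00
(z → (y ⊗ ¬x)) ∨ (x → x) = max(0.12, 1.00) = 1.00
(¬y → (z ⊗ z)) ⊗ ((z → (y ⊗ ¬x)) ∨ (x → x)) = max(0, 0.88 + 1.00 − 1) = max(0, 0.88) = 0.88
¬((¬y → (z ⊗ z)) ⊗ ((z → (y ⊗ ¬x)) ∨ (x → x))) = 1 − 0.88 = 0.12

0.12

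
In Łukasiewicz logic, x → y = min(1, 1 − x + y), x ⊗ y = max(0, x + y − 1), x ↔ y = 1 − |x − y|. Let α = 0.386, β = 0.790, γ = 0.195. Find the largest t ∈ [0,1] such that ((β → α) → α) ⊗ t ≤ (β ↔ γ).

β → α = min(1, 1 − 0.790 + 0.386) = min(1, 0.596) = 0.596
(β → α) → α = min(1, 1 − 0.596 + 0.386) = min(1, 0.790) = 0.790
So the left factor is (β → α) → α = 0.790.
β ↔ γ = 1 − |0.790 − 0.195| = 1 − 0.595 = 0.405
So the right-hand bound is β ↔ γ = 0.405.
The residuum of the Łukasiewicz t-norm gives the supremum: min(1, 1 − 0.790 + 0.405).
1 − 0.790 + 0.405 = 0.615, so t = min(1, 0.615) = 0.615.
Check: 0.790 ⊗ 0.615 = max(0, 0.405) = 0.405 ≤ 0.405.

0.615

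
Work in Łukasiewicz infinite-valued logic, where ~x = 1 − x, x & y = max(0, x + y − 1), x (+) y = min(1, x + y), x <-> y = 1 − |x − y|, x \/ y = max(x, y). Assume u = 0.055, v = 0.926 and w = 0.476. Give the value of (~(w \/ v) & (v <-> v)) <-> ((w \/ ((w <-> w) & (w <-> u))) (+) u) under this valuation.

w \/ v = max(0.476, 0.926) = 0.926
~(w \/ v) = 1 − 0.926 = 0.074
v <-> v = 1 − |0.926 − 0.926| = 1 − 0.000 = 1.000
~(w \/ v) & (v <-> v) = max(0, 0.074 + 1.000 − 1) = max(0, 0.074) = 0.074
w <-> w = 1 − |0.476 − 0.476| = 1 − 0.000 = 1.000
w <-> u = 1 − |0.476 − 0.055| = 1 − 0.421 = 0.579
(w <-> w) & (w <-> u) = max(0, 1.000 + 0.579 − 1) = max(0, 0.579) = 0.579
w \/ ((w <-> w) & (w <-> u)) = max(0.476, 0.579) = 0.579
(w \/ ((w <-> w) & (w <-> u))) (+) u = min(1, 0.579 + 0.055) = min(1, 0.634) = 0.634
(~(w \/ v) & (v <-> v)) <-> ((w \/ ((w <-> w) & (w <-> u))) (+) u) = 1 − |0.074 − 0.634| = 1 − 0.560 = 0.440

0.440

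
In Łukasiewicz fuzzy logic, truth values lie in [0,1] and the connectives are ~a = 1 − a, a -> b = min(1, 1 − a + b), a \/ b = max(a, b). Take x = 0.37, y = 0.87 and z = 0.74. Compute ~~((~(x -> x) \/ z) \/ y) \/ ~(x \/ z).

x -> x = min(1, 1 − 0.37 + 0.37) = min(1, 1.00) = 1.00
~(x -> x) = 1 − 1.00 = 0.00
~(x -> x) \/ z = max(0.00, 0.74) = 0.74
(~(x -> x) \/ z) \/ y = max(0.74, 0.87) = 0.87
~((~(x -> x) \/ z) \/ y) = 1 − 0.87 = 0.13
~~((~(x -> x) \/ z) \/ y) = 1 − 0.13 = 0.87
x \/ z = max(0.37, 0.74) = 0.74
~(x \/ z) = 1 − 0.74 = 0.26
~~((~(x -> x) \/ z) \/ y) \/ ~(x \/ z) = max(0.87, 0.26) = 0.87

0.87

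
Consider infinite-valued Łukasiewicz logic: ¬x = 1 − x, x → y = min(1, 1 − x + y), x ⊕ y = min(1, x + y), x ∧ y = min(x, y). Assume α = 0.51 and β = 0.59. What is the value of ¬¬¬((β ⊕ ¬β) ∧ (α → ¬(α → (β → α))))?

0.51

¬β = 1 − 0.59 = 0.41
β ⊕ ¬β = min(1, 0.59 + 0.41) = min(1, 1.00) = 1.00
β → α = min(1, 1 − 0.59 + 0.51) = min(1, 0.92) = 0.92
α → (β → α) = min(1, 1 − 0.51 + 0.92) = min(1, 1.41) = 1.00
¬(α → (β → α)) = 1 − 1.00 = 0.00
α → ¬(α → (β → α)) = min(1, 1 − 0.51 + 0.00) = min(1, 0.49) = 0.49
(β ⊕ ¬β) ∧ (α → ¬(α → (β → α))) = min(1.00, 0.49) = 0.49
¬((β ⊕ ¬β) ∧ (α → ¬(α → (β → α)))) = 1 − 0.49 = 0.51
¬¬((β ⊕ ¬β) ∧ (α → ¬(α → (β → α)))) = 1 − 0.51 = 0.49
¬¬¬((β ⊕ ¬β) ∧ (α → ¬(α → (β → α)))) = 1 − 0.49 = 0.51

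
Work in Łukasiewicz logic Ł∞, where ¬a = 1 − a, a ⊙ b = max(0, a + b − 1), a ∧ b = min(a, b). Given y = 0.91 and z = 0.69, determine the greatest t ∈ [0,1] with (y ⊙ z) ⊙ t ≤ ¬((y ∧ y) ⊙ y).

y ⊙ z = max(0, 0.91 + 0.69 − 1) = max(0, 0.60) = 0.60
So the left factor is y ⊙ z = 0.60.
y ∧ y = min(0.91, 0.91) = 0.91
(y ∧ y) ⊙ y = max(0, 0.91 + 0.91 − 1) = max(0, 0.82) = 0.82
¬((y ∧ y) ⊙ y) = 1 − 0.82 = 0.18
So the right-hand bound is ¬((y ∧ y) ⊙ y) = 0.18.
The residuum of the Łukasiewicz t-norm gives the supremum: min(1, 1 − 0.60 + 0.18).
1 − 0.60 + 0.18 = 0.58, so t = min(1, 0.58) = 0.58.
Check: 0.60 ⊙ 0.58 = max(0, 0.18) = 0.18 ≤ 0.18.

0.58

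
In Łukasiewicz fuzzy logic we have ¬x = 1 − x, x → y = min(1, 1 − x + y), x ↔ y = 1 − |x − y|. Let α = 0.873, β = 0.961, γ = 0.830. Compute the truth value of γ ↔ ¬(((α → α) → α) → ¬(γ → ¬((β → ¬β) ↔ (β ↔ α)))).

α → α = min(1, 1 − 0.873 + 0.873) = min(1, 1.000) = 1.000
(α → α) → α = min(1, 1 − 1.000 + 0.873) = min(1, 0.873) = 0.873
¬β = 1 − 0.961 = 0.039
β → ¬β = min(1, 1 − 0.961 + 0.039) = min(1, 0.078) = 0.078
β ↔ α = 1 − |0.961 − 0.873| = 1 − 0.088 = 0.912
(β → ¬β) ↔ (β ↔ α) = 1 − |0.078 − 0.912| = 1 − 0.834 = 0.166
¬((β → ¬β) ↔ (β ↔ α)) = 1 − 0.166 = 0.834
γ → ¬((β → ¬β) ↔ (β ↔ α)) = min(1, 1 − 0.830 + 0.834) = min(1, 1.004) = 1.000
¬(γ → ¬((β → ¬β) ↔ (β ↔ α))) = 1 − 1.000 = 0.000
((α → α) → α) → ¬(γ → ¬((β → ¬β) ↔ (β ↔ α))) = min(1, 1 − 0.873 + 0.000) = min(1, 0.127) = 0.127
¬(((α → α) → α) → ¬(γ → ¬((β → ¬β) ↔ (β ↔ α)))) = 1 − 0.127 = 0.873
γ ↔ ¬(((α → α) → α) → ¬(γ → ¬((β → ¬β) ↔ (β ↔ α)))) = 1 − |0.830 − 0.873| = 1 − 0.043 = 0.957

0.957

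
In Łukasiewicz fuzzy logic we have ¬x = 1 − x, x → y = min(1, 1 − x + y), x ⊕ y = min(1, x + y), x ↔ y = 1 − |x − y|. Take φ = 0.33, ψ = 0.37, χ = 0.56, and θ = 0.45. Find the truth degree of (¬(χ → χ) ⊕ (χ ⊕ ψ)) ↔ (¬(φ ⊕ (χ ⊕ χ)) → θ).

χ → χ = min(1, 1 − 0.56 + 0.56) = min(1, 1.00) = 1.00
¬(χ → χ) = 1 − 1.00 = 0.00
χ ⊕ ψ = min(1, 0.56 + 0.37) = min(1, 0.93) = 0.93
¬(χ → χ) ⊕ (χ ⊕ ψ) = min(1, 0.00 + 0.93) = min(1, 0.93) = 0.93
χ ⊕ χ = min(1, 0.56 + 0.56) = min(1, 1.12) = 1.00
φ ⊕ (χ ⊕ χ) = min(1, 0.33 + 1.00) = min(1, 1.33) = 1.00
¬(φ ⊕ (χ ⊕ χ)) = 1 − 1.00 = 0.00
¬(φ ⊕ (χ ⊕ χ)) → θ = min(1, 1 − 0.00 + 0.45) = min(1, 1.45) = 1.00
(¬(χ → χ) ⊕ (χ ⊕ ψ)) ↔ (¬(φ ⊕ (χ ⊕ χ)) → θ) = 1 − |0.93 − 1.00| = 1 − 0.07 = 0.93

0.93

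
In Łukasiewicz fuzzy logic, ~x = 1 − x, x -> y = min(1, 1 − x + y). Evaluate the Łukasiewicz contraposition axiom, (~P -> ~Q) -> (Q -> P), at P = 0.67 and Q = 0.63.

~P = 1 − 0.67 = 0.33
~Q = 1 − 0.63 = 0.37
~P -> ~Q = min(1, 1 − 0.33 + 0.37) = min(1, 1.04) = 1.00
Q -> P = min(1, 1 − 0.63 + 0.67) = min(1, 1.04) = 1.00
(~P -> ~Q) -> (Q -> P) = min(1, 1 − 1.00 + 1.00) = min(1, 1.00) = 1.00
(As expected: an axiom of Ł∞, always 1.)

1.00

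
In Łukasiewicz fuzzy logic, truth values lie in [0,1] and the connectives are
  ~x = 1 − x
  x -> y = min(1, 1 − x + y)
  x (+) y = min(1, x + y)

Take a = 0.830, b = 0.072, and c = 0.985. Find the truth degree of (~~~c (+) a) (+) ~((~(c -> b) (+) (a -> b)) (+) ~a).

~c = 1 − 0.985 = 0.015
~~c = 1 − 0.015 = 0.985
~~~c = 1 − 0.985 = 0.015
~~~c (+) a = min(1, 0.015 + 0.830) = min(1, 0.845) = 0.845
c -> b = min(1, 1 − 0.985 + 0.072) = min(1, 0.087) = 0.087
~(c -> b) = 1 − 0.087 = 0.913
a -> b = min(1, 1 − 0.830 + 0.072) = min(1, 0.242) = 0.242
~(c -> b) (+) (a -> b) = min(1, 0.913 + 0.242) = min(1, 1.155) = 1.000
~a = 1 − 0.830 = 0.170
(~(c -> b) (+) (a -> b)) (+) ~a = min(1, 1.000 + 0.170) = min(1, 1.170) = 1.000
~((~(c -> b) (+) (a -> b)) (+) ~a) = 1 − 1.000 = 0.000
(~~~c (+) a) (+) ~((~(c -> b) (+) (a -> b)) (+) ~a) = min(1, 0.845 + 0.000) = min(1, 0.845) = 0.845

0.845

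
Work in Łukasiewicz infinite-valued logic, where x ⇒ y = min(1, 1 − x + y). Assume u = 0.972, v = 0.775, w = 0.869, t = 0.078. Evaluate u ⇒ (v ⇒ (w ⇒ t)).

0.462

w ⇒ t = min(1, 1 − 0.869 + 0.078) = min(1, 0.209) = 0.209
v ⇒ (w ⇒ t) = min(1, 1 − 0.775 + 0.209) = min(1, 0.434) = 0.434
u ⇒ (v ⇒ (w ⇒ t)) = min(1, 1 − 0.972 + 0.434) = min(1, 0.462) = 0.462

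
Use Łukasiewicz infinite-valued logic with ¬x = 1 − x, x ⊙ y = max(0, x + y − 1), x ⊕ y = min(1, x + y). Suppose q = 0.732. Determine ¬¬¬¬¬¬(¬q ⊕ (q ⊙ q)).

0.732

¬q = 1 − 0.732 = 0.268
q ⊙ q = max(0, 0.732 + 0.732 − 1) = max(0, 0.464) = 0.464
¬q ⊕ (q ⊙ q) = min(1, 0.268 + 0.464) = min(1, 0.732) = 0.732
¬(¬q ⊕ (q ⊙ q)) = 1 − 0.732 = 0.268
¬¬(¬q ⊕ (q ⊙ q)) = 1 − 0.268 = 0.732
¬¬¬(¬q ⊕ (q ⊙ q)) = 1 − 0.732 = 0.268
¬¬¬¬(¬q ⊕ (q ⊙ q)) = 1 − 0.268 = 0.732
¬¬¬¬¬(¬q ⊕ (q ⊙ q)) = 1 − 0.732 = 0.268
¬¬¬¬¬¬(¬q ⊕ (q ⊙ q)) = 1 − 0.268 = 0.732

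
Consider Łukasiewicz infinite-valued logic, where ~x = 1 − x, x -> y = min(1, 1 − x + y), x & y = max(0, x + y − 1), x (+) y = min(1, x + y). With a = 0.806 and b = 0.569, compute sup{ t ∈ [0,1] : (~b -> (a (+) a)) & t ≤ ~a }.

~b = 1 − 0.569 = 0.431
a (+) a = min(1, 0.806 + 0.806) = min(1, 1.612) = 1.000
~b -> (a (+) a) = min(1, 1 − 0.431 + 1.000) = min(1, 1.569) = 1.000
So the left factor is ~b -> (a (+) a) = 1.000.
~a = 1 − 0.806 = 0.194
So the right-hand bound is ~a = 0.194.
The residuum of the Łukasiewicz t-norm gives the supremum: min(1, 1 − 1.000 + 0.194).
1 − 1.000 + 0.194 = 0.194, so t = min(1, 0.194) = 0.194.
Check: 1.000 & 0.194 = max(0, 0.194) = 0.194 ≤ 0.194.

0.194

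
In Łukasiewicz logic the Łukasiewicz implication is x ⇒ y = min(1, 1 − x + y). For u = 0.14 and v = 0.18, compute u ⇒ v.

1.00

u ⇒ v = min(1, 1 − 0.14 + 0.18) = min(1, 1.04) = 1.00
For comparison, the Gödel implication (1 if x ≤ y else y) would give 1.00.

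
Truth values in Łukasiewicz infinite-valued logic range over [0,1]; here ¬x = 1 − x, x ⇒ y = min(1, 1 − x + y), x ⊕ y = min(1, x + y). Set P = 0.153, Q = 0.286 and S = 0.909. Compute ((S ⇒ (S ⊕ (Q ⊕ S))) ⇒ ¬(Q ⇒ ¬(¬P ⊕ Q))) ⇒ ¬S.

0.805

Q ⊕ S = min(1, 0.286 + 0.909) = min(1, 1.195) = 1.000
S ⊕ (Q ⊕ S) = min(1, 0.909 + 1.000) = min(1, 1.909) = 1.000
S ⇒ (S ⊕ (Q ⊕ S)) = min(1, 1 − 0.909 + 1.000) = min(1, 1.091) = 1.000
¬P = 1 − 0.153 = 0.847
¬P ⊕ Q = min(1, 0.847 + 0.286) = min(1, 1.133) = 1.000
¬(¬P ⊕ Q) = 1 − 1.000 = 0.000
Q ⇒ ¬(¬P ⊕ Q) = min(1, 1 − 0.286 + 0.000) = min(1, 0.714) = 0.714
¬(Q ⇒ ¬(¬P ⊕ Q)) = 1 − 0.714 = 0.286
(S ⇒ (S ⊕ (Q ⊕ S))) ⇒ ¬(Q ⇒ ¬(¬P ⊕ Q)) = min(1, 1 − 1.000 + 0.286) = min(1, 0.286) = 0.286
¬S = 1 − 0.909 = 0.091
((S ⇒ (S ⊕ (Q ⊕ S))) ⇒ ¬(Q ⇒ ¬(¬P ⊕ Q))) ⇒ ¬S = min(1, 1 − 0.286 + 0.091) = min(1, 0.805) = 0.805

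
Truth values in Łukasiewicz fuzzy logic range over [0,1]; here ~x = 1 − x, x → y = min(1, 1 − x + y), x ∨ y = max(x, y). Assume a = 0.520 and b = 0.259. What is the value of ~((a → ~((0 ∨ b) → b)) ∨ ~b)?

0 ∨ b = max(0.000, 0.259) = 0.259
(0 ∨ b) → b = min(1, 1 − 0.259 + 0.259) = min(1, 1.000) = 1.000
~((0 ∨ b) → b) = 1 − 1.000 = 0.000
a → ~((0 ∨ b) → b) = min(1, 1 − 0.520 + 0.000) = min(1, 0.480) = 0.480
~b = 1 − 0.259 = 0.741
(a → ~((0 ∨ b) → b)) ∨ ~b = max(0.480, 0.741) = 0.741
~((a → ~((0 ∨ b) → b)) ∨ ~b) = 1 − 0.741 = 0.259

0.259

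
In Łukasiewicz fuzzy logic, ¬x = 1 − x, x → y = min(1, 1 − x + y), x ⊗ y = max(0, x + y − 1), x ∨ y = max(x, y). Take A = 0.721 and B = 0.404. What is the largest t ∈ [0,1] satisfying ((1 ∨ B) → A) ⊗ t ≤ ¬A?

1 ∨ B = max(1.000, 0.404) = 1.000
(1 ∨ B) → A = min(1, 1 − 1.000 + 0.721) = min(1, 0.721) = 0.721
So the left factor is (1 ∨ B) → A = 0.721.
¬A = 1 − 0.721 = 0.279
So the right-hand bound is ¬A = 0.279.
The residuum of the Łukasiewicz t-norm gives the supremum: min(1, 1 − 0.721 + 0.279).
1 − 0.721 + 0.279 = 0.558, so t = min(1, 0.558) = 0.558.
Check: 0.721 ⊗ 0.558 = max(0, 0.279) = 0.279 ≤ 0.279.

0.558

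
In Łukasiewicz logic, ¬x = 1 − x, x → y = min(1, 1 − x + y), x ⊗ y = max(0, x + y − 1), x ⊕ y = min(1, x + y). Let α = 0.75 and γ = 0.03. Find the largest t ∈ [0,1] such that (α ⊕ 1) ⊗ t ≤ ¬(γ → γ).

α ⊕ 1 = min(1, 0.75 + 1.00) = min(1, 1.75) = 1.00
So the left factor is α ⊕ 1 = 1.00.
γ → γ = min(1, 1 − 0.03 + 0.03) = min(1, 1.00) = 1.00
¬(γ → γ) = 1 − 1.00 = 0.00
So the right-hand bound is ¬(γ → γ) = 0.00.
The residuum of the Łukasiewicz t-norm gives the supremum: min(1, 1 − 1.00 + 0.00).
1 − 1.00 + 0.00 = 0.00, so t = min(1, 0.00) = 0.00.
Check: 1.00 ⊗ 0.00 = max(0, 0.00) = 0.00 ≤ 0.00.

0.00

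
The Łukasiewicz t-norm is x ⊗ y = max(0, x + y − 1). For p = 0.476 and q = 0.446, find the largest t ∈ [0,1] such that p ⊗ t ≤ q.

0.970

The residuum of the Łukasiewicz t-norm gives the supremum: min(1, 1 − 0.476 + 0.446).
1 − 0.476 + 0.446 = 0.970, so t = min(1, 0.970) = 0.970.
Check: 0.476 ⊗ 0.970 = max(0, 0.446) = 0.446 ≤ 0.446.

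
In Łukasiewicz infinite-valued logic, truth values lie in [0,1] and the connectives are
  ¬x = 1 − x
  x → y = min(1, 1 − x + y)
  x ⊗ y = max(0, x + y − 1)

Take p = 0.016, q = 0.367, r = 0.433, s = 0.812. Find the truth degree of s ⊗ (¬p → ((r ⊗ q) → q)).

0.812

¬p = 1 − 0.016 = 0.984
r ⊗ q = max(0, 0.433 + 0.367 − 1) = max(0, -0.200) = 0.000
(r ⊗ q) → q = min(1, 1 − 0.000 + 0.367) = min(1, 1.367) = 1.000
¬p → ((r ⊗ q) → q) = min(1, 1 − 0.984 + 1.000) = min(1, 1.016) = 1.000
s ⊗ (¬p → ((r ⊗ q) → q)) = max(0, 0.812 + 1.000 − 1) = max(0, 0.812) = 0.812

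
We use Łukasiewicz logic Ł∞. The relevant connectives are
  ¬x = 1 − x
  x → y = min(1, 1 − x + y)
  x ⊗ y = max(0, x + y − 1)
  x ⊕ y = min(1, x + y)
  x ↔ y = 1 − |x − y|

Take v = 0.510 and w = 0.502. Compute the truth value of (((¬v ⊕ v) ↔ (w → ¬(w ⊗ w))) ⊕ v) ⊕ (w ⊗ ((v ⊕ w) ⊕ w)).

¬v = 1 − 0.510 = 0.490
¬v ⊕ v = min(1, 0.490 + 0.510) = min(1, 1.000) = 1.000
w ⊗ w = max(0, 0.502 + 0.502 − 1) = max(0, 0.004) = 0.004
¬(w ⊗ w) = 1 − 0.004 = 0.996
w → ¬(w ⊗ w) = min(1, 1 − 0.502 + 0.996) = min(1, 1.494) = 1.000
(¬v ⊕ v) ↔ (w → ¬(w ⊗ w)) = 1 − |1.000 − 1.000| = 1 − 0.000 = 1.000
((¬v ⊕ v) ↔ (w → ¬(w ⊗ w))) ⊕ v = min(1, 1.000 + 0.510) = min(1, 1.510) = 1.000
v ⊕ w = min(1, 0.510 + 0.502) = min(1, 1.012) = 1.000
(v ⊕ w) ⊕ w = min(1, 1.000 + 0.502) = min(1, 1.502) = 1.000
w ⊗ ((v ⊕ w) ⊕ w) = max(0, 0.502 + 1.000 − 1) = max(0, 0.502) = 0.502
(((¬v ⊕ v) ↔ (w → ¬(w ⊗ w))) ⊕ v) ⊕ (w ⊗ ((v ⊕ w) ⊕ w)) = min(1, 1.000 + 0.502) = min(1, 1.502) = 1.000

1.000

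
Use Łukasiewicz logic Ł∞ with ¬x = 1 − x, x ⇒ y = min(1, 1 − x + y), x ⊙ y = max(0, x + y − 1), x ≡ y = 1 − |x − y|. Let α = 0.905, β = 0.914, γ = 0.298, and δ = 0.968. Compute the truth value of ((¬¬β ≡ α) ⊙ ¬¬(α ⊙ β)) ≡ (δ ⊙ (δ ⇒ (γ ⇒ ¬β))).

¬β = 1 − 0.914 = 0.086
¬¬β = 1 − 0.086 = 0.914
¬¬β ≡ α = 1 − |0.914 − 0.905| = 1 − 0.009 = 0.991
α ⊙ β = max(0, 0.905 + 0.914 − 1) = max(0, 0.819) = 0.819
¬(α ⊙ β) = 1 − 0.819 = 0.181
¬¬(α ⊙ β) = 1 − 0.181 = 0.819
(¬¬β ≡ α) ⊙ ¬¬(α ⊙ β) = max(0, 0.991 + 0.819 − 1) = max(0, 0.810) = 0.810
γ ⇒ ¬β = min(1, 1 − 0.298 + 0.086) = min(1, 0.788) = 0.788
δ ⇒ (γ ⇒ ¬β) = min(1, 1 − 0.968 + 0.788) = min(1, 0.820) = 0.820
δ ⊙ (δ ⇒ (γ ⇒ ¬β)) = max(0, 0.968 + 0.820 − 1) = max(0, 0.788) = 0.788
((¬¬β ≡ α) ⊙ ¬¬(α ⊙ β)) ≡ (δ ⊙ (δ ⇒ (γ ⇒ ¬β))) = 1 − |0.810 − 0.788| = 1 − 0.022 = 0.978

0.978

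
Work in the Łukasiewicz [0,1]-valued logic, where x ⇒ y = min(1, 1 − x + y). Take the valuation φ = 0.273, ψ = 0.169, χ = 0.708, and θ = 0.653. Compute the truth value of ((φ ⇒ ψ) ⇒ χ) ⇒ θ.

0.841

φ ⇒ ψ = min(1, 1 − 0.273 + 0.169) = min(1, 0.896) = 0.896
(φ ⇒ ψ) ⇒ χ = min(1, 1 − 0.896 + 0.708) = min(1, 0.812) = 0.812
((φ ⇒ ψ) ⇒ χ) ⇒ θ = min(1, 1 − 0.812 + 0.653) = min(1, 0.841) = 0.841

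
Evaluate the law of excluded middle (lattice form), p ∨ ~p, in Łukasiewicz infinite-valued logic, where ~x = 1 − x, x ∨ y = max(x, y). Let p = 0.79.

~p = 1 − 0.79 = 0.21
p ∨ ~p = max(0.79, 0.21) = 0.79
(The value 0.79 < 1 shows this instance is not satisfied; not a Ł∞-tautology — its value is max(a, 1−a).)

0.79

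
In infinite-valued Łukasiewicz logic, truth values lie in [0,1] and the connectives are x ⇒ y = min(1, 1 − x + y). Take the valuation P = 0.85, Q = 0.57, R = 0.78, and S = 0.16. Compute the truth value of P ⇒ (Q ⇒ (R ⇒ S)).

R ⇒ S = min(1, 1 − 0.78 + 0.16) = min(1, 0.38) = 0.38
Q ⇒ (R ⇒ S) = min(1, 1 − 0.57 + 0.38) = min(1, 0.81) = 0.81
P ⇒ (Q ⇒ (R ⇒ S)) = min(1, 1 − 0.85 + 0.81) = min(1, 0.96) = 0.96

0.96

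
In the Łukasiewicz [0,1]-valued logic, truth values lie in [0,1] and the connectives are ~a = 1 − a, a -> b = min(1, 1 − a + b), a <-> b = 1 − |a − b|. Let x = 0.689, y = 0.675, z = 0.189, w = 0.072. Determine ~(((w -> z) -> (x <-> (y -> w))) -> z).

0.519

w -> z = min(1, 1 − 0.072 + 0.189) = min(1, 1.117) = 1.000
y -> w = min(1, 1 − 0.675 + 0.072) = min(1, 0.397) = 0.397
x <-> (y -> w) = 1 − |0.689 − 0.397| = 1 − 0.292 = 0.708
(w -> z) -> (x <-> (y -> w)) = min(1, 1 − 1.000 + 0.708) = min(1, 0.708) = 0.708
((w -> z) -> (x <-> (y -> w))) -> z = min(1, 1 − 0.708 + 0.189) = min(1, 0.481) = 0.481
~(((w -> z) -> (x <-> (y -> w))) -> z) = 1 − 0.481 = 0.519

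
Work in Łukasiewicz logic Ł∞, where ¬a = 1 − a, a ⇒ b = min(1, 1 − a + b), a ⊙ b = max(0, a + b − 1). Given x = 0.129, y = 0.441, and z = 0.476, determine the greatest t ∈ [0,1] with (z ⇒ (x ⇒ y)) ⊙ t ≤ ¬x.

x ⇒ y = min(1, 1 − 0.129 + 0.441) = min(1, 1.312) = 1.000
z ⇒ (x ⇒ y) = min(1, 1 − 0.476 + 1.000) = min(1, 1.524) = 1.000
So the left factor is z ⇒ (x ⇒ y) = 1.000.
¬x = 1 − 0.129 = 0.871
So the right-hand bound is ¬x = 0.871.
The residuum of the Łukasiewicz t-norm gives the supremum: min(1, 1 − 1.000 + 0.871).
1 − 1.000 + 0.871 = 0.871, so t = min(1, 0.871) = 0.871.
Check: 1.000 ⊙ 0.871 = max(0, 0.871) = 0.871 ≤ 0.871.

0.871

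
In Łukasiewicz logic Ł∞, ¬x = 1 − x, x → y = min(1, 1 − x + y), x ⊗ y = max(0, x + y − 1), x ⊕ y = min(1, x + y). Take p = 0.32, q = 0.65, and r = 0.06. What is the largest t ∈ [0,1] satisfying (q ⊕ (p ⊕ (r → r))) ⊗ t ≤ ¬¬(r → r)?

1.00

r → r = min(1, 1 − 0.06 + 0.06) = min(1, 1.00) = 1.00
p ⊕ (r → r) = min(1, 0.32 + 1.00) = min(1, 1.32) = 1.00
q ⊕ (p ⊕ (r → r)) = min(1, 0.65 + 1.00) = min(1, 1.65) = 1.00
So the left factor is q ⊕ (p ⊕ (r → r)) = 1.00.
¬(r → r) = 1 − 1.00 = 0.00
¬¬(r → r) = 1 − 0.00 = 1.00
So the right-hand bound is ¬¬(r → r) = 1.00.
The residuum of the Łukasiewicz t-norm gives the supremum: min(1, 1 − 1.00 + 1.00).
1 − 1.00 + 1.00 = 1.00, so t = min(1, 1.00) = 1.00.
Check: 1.00 ⊗ 1.00 = max(0, 1.00) = 1.00 ≤ 1.00.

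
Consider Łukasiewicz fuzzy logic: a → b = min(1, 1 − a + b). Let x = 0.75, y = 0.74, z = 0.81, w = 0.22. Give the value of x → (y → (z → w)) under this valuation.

z → w = min(1, 1 − 0.81 + 0.22) = min(1, 0.41) = 0.41
y → (z → w) = min(1, 1 − 0.74 + 0.41) = min(1, 0.67) = 0.67
x → (y → (z → w)) = min(1, 1 − 0.75 + 0.67) = min(1, 0.92) = 0.92

0.92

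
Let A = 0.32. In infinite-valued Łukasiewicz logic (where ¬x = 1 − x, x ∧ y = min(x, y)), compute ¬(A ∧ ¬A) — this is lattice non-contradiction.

0.68

¬A = 1 − 0.32 = 0.68
A ∧ ¬A = min(0.32, 0.68) = 0.32
¬(A ∧ ¬A) = 1 − 0.32 = 0.68
(The value 0.68 < 1 shows this instance is not satisfied; not a Ł∞-tautology — its value is 1 − min(a, 1−a).)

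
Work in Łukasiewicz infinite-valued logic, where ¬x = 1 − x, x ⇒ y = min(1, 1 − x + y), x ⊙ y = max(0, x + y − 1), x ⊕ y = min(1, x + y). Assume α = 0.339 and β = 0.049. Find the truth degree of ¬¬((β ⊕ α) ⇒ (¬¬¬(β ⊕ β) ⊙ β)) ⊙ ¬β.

β ⊕ α = min(1, 0.049 + 0.339) = min(1, 0.388) = 0.388
β ⊕ β = min(1, 0.049 + 0.049) = min(1, 0.098) = 0.098
¬(β ⊕ β) = 1 − 0.098 = 0.902
¬¬(β ⊕ β) = 1 − 0.902 = 0.098
¬¬¬(β ⊕ β) = 1 − 0.098 = 0.902
¬¬¬(β ⊕ β) ⊙ β = max(0, 0.902 + 0.049 − 1) = max(0, -0.049) = 0.000
(β ⊕ α) ⇒ (¬¬¬(β ⊕ β) ⊙ β) = min(1, 1 − 0.388 + 0.000) = min(1, 0.612) = 0.612
¬((β ⊕ α) ⇒ (¬¬¬(β ⊕ β) ⊙ β)) = 1 − 0.612 = 0.388
¬¬((β ⊕ α) ⇒ (¬¬¬(β ⊕ β) ⊙ β)) = 1 − 0.388 = 0.612
¬β = 1 − 0.049 = 0.951
¬¬((β ⊕ α) ⇒ (¬¬¬(β ⊕ β) ⊙ β)) ⊙ ¬β = max(0, 0.612 + 0.951 − 1) = max(0, 0.563) = 0.563

0.563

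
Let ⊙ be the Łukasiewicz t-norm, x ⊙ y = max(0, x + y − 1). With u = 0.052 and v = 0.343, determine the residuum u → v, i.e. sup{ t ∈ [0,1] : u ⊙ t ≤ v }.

1.000

The residuum of the Łukasiewicz t-norm gives the supremum: min(1, 1 − 0.052 + 0.343).
1 − 0.052 + 0.343 = 1.291, so t = min(1, 1.291) = 1.000.
Check: 0.052 ⊙ 1.000 = max(0, 0.052) = 0.052 ≤ 0.343.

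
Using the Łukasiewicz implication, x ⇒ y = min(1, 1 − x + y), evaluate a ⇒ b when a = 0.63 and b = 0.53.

0.90

a ⇒ b = min(1, 1 − 0.63 + 0.53) = min(1, 0.90) = 0.90
For comparison, the Gödel implication (1 if x ≤ y else y) would give 0.53.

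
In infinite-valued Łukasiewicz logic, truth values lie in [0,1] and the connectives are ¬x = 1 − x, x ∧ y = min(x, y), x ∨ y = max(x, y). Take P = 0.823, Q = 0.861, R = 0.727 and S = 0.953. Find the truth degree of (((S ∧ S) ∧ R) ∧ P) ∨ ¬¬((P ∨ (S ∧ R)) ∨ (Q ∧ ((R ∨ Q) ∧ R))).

0.823

S ∧ S = min(0.953, 0.953) = 0.953
(S ∧ S) ∧ R = min(0.953, 0.727) = 0.727
((S ∧ S) ∧ R) ∧ P = min(0.727, 0.823) = 0.727
S ∧ R = min(0.953, 0.727) = 0.727
P ∨ (S ∧ R) = max(0.823, 0.727) = 0.823
R ∨ Q = max(0.727, 0.861) = 0.861
(R ∨ Q) ∧ R = min(0.861, 0.727) = 0.727
Q ∧ ((R ∨ Q) ∧ R) = min(0.861, 0.727) = 0.727
(P ∨ (S ∧ R)) ∨ (Q ∧ ((R ∨ Q) ∧ R)) = max(0.823, 0.727) = 0.823
¬((P ∨ (S ∧ R)) ∨ (Q ∧ ((R ∨ Q) ∧ R))) = 1 − 0.823 = 0.177
¬¬((P ∨ (S ∧ R)) ∨ (Q ∧ ((R ∨ Q) ∧ R))) = 1 − 0.177 = 0.823
(((S ∧ S) ∧ R) ∧ P) ∨ ¬¬((P ∨ (S ∧ R)) ∨ (Q ∧ ((R ∨ Q) ∧ R))) = max(0.727, 0.823) = 0.823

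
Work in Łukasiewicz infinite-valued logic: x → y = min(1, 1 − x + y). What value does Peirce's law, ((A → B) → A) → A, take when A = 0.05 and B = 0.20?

A → B = min(1, 1 − 0.05 + 0.20) = min(1, 1.15) = 1.00
(A → B) → A = min(1, 1 − 1.00 + 0.05) = min(1, 0.05) = 0.05
((A → B) → A) → A = min(1, 1 − 0.05 + 0.05) = min(1, 1.00) = 1.00

1.00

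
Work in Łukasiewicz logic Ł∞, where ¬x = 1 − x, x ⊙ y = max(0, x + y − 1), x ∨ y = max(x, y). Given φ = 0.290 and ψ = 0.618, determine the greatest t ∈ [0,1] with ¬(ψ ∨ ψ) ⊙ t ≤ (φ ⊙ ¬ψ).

ψ ∨ ψ = max(0.618, 0.618) = 0.618
¬(ψ ∨ ψ) = 1 − 0.618 = 0.382
So the left factor is ¬(ψ ∨ ψ) = 0.382.
¬ψ = 1 − 0.618 = 0.382
φ ⊙ ¬ψ = max(0, 0.290 + 0.382 − 1) = max(0, -0.328) = 0.000
So the right-hand bound is φ ⊙ ¬ψ = 0.000.
The residuum of the Łukasiewicz t-norm gives the supremum: min(1, 1 − 0.382 + 0.000).
1 − 0.382 + 0.000 = 0.618, so t = min(1, 0.618) = 0.618.
Check: 0.382 ⊙ 0.618 = max(0, 0.000) = 0.000 ≤ 0.000.

0.618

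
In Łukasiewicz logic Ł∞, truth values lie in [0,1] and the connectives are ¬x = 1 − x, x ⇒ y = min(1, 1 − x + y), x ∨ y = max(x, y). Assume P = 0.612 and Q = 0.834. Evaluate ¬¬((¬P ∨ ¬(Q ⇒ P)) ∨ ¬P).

¬P = 1 − 0.612 = 0.388
Q ⇒ P = min(1, 1 − 0.834 + 0.612) = min(1, 0.778) = 0.778
¬(Q ⇒ P) = 1 − 0.778 = 0.222
¬P ∨ ¬(Q ⇒ P) = max(0.388, 0.222) = 0.388
(¬P ∨ ¬(Q ⇒ P)) ∨ ¬P = max(0.388, 0.388) = 0.388
¬((¬P ∨ ¬(Q ⇒ P)) ∨ ¬P) = 1 − 0.388 = 0.612
¬¬((¬P ∨ ¬(Q ⇒ P)) ∨ ¬P) = 1 − 0.612 = 0.388

0.388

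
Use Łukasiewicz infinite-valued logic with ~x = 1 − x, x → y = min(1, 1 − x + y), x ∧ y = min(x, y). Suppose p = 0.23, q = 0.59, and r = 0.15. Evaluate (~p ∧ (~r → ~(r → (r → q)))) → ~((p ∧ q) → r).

0.93

~p = 1 − 0.23 = 0.77
~r = 1 − 0.15 = 0.85
r → q = min(1, 1 − 0.15 + 0.59) = min(1, 1.44) = 1.00
r → (r → q) = min(1, 1 − 0.15 + 1.00) = min(1, 1.85) = 1.00
~(r → (r → q)) = 1 − 1.00 = 0.00
~r → ~(r → (r → q)) = min(1, 1 − 0.85 + 0.00) = min(1, 0.15) = 0.15
~p ∧ (~r → ~(r → (r → q))) = min(0.77, 0.15) = 0.15
p ∧ q = min(0.23, 0.59) = 0.23
(p ∧ q) → r = min(1, 1 − 0.23 + 0.15) = min(1, 0.92) = 0.92
~((p ∧ q) → r) = 1 − 0.92 = 0.08
(~p ∧ (~r → ~(r → (r → q)))) → ~((p ∧ q) → r) = min(1, 1 − 0.15 + 0.08) = min(1, 0.93) = 0.93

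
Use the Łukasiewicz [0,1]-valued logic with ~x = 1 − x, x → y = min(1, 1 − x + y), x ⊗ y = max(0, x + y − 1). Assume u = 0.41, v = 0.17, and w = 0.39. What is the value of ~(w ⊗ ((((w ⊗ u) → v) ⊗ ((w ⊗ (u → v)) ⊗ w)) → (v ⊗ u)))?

0.61

w ⊗ u = max(0, 0.39 + 0.41 − 1) = max(0, -0.20) = 0.00
(w ⊗ u) → v = min(1, 1 − 0.00 + 0.17) = min(1, 1.17) = 1.00
u → v = min(1, 1 − 0.41 + 0.17) = min(1, 0.76) = 0.76
w ⊗ (u → v) = max(0, 0.39 + 0.76 − 1) = max(0, 0.15) = 0.15
(w ⊗ (u → v)) ⊗ w = max(0, 0.15 + 0.39 − 1) = max(0, -0.46) = 0.00
((w ⊗ u) → v) ⊗ ((w ⊗ (u → v)) ⊗ w) = max(0, 1.00 + 0.00 − 1) = max(0, 0.00) = 0.00
v ⊗ u = max(0, 0.17 + 0.41 − 1) = max(0, -0.42) = 0.00
(((w ⊗ u) → v) ⊗ ((w ⊗ (u → v)) ⊗ w)) → (v ⊗ u) = min(1, 1 − 0.00 + 0.00) = min(1, 1.00) = 1.00
w ⊗ ((((w ⊗ u) → v) ⊗ ((w ⊗ (u → v)) ⊗ w)) → (v ⊗ u)) = max(0, 0.39 + 1.00 − 1) = max(0, 0.39) = 0.39
~(w ⊗ ((((w ⊗ u) → v) ⊗ ((w ⊗ (u → v)) ⊗ w)) → (v ⊗ u))) = 1 − 0.39 = 0.61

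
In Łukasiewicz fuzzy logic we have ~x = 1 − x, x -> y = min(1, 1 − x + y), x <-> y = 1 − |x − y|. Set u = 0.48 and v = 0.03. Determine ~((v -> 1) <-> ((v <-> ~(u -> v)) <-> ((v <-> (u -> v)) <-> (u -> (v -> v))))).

0.10

v -> 1 = min(1, 1 − 0.03 + 1.00) = min(1, 1.97) = 1.00
u -> v = min(1, 1 − 0.48 + 0.03) = min(1, 0.55) = 0.55
~(u -> v) = 1 − 0.55 = 0.45
v <-> ~(u -> v) = 1 − |0.03 − 0.45| = 1 − 0.42 = 0.58
v <-> (u -> v) = 1 − |0.03 − 0.55| = 1 − 0.52 = 0.48
v -> v = min(1, 1 − 0.03 + 0.03) = min(1, 1.00) = 1.00
u -> (v -> v) = min(1, 1 − 0.48 + 1.00) = min(1, 1.52) = 1.00
(v <-> (u -> v)) <-> (u -> (v -> v)) = 1 − |0.48 − 1.00| = 1 − 0.52 = 0.48
(v <-> ~(u -> v)) <-> ((v <-> (u -> v)) <-> (u -> (v -> v))) = 1 − |0.58 − 0.48| = 1 − 0.10 = 0.90
(v -> 1) <-> ((v <-> ~(u -> v)) <-> ((v <-> (u -> v)) <-> (u -> (v -> v)))) = 1 − |1.00 − 0.90| = 1 − 0.10 = 0.90
~((v -> 1) <-> ((v <-> ~(u -> v)) <-> ((v <-> (u -> v)) <-> (u -> (v -> v))))) = 1 − 0.90 = 0.10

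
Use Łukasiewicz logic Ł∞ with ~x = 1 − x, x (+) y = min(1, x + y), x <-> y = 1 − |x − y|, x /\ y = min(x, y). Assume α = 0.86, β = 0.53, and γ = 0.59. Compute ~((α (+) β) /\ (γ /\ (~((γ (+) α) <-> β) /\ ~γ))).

0.59

α (+) β = min(1, 0.86 + 0.53) = min(1, 1.39) = 1.00
γ (+) α = min(1, 0.59 + 0.86) = min(1, 1.45) = 1.00
(γ (+) α) <-> β = 1 − |1.00 − 0.53| = 1 − 0.47 = 0.53
~((γ (+) α) <-> β) = 1 − 0.53 = 0.47
~γ = 1 − 0.59 = 0.41
~((γ (+) α) <-> β) /\ ~γ = min(0.47, 0.41) = 0.41
γ /\ (~((γ (+) α) <-> β) /\ ~γ) = min(0.59, 0.41) = 0.41
(α (+) β) /\ (γ /\ (~((γ (+) α) <-> β) /\ ~γ)) = min(1.00, 0.41) = 0.41
~((α (+) β) /\ (γ /\ (~((γ (+) α) <-> β) /\ ~γ))) = 1 − 0.41 = 0.59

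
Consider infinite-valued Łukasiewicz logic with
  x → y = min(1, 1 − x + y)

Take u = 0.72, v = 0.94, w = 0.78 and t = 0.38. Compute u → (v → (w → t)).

w → t = min(1, 1 − 0.78 + 0.38) = min(1, 0.60) = 0.60
v → (w → t) = min(1, 1 − 0.94 + 0.60) = min(1, 0.66) = 0.66
u → (v → (w → t)) = min(1, 1 − 0.72 + 0.66) = min(1, 0.94) = 0.94

0.94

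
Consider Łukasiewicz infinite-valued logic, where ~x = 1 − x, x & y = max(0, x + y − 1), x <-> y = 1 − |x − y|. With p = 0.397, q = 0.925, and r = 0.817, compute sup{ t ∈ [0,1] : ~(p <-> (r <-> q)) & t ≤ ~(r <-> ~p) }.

0.719

r <-> q = 1 − |0.817 − 0.925| = 1 − 0.108 = 0.892
p <-> (r <-> q) = 1 − |0.397 − 0.892| = 1 − 0.495 = 0.505
~(p <-> (r <-> q)) = 1 − 0.505 = 0.495
So the left factor is ~(p <-> (r <-> q)) = 0.495.
~p = 1 − 0.397 = 0.603
r <-> ~p = 1 − |0.817 − 0.603| = 1 − 0.214 = 0.786
~(r <-> ~p) = 1 − 0.786 = 0.214
So the right-hand bound is ~(r <-> ~p) = 0.214.
The residuum of the Łukasiewicz t-norm gives the supremum: min(1, 1 − 0.495 + 0.214).
1 − 0.495 + 0.214 = 0.719, so t = min(1, 0.719) = 0.719.
Check: 0.495 & 0.719 = max(0, 0.214) = 0.214 ≤ 0.214.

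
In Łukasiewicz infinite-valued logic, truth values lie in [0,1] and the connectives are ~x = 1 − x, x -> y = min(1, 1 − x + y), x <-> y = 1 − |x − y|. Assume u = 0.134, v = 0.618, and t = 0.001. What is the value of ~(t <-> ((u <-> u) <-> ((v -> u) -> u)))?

u <-> u = 1 − |0.134 − 0.134| = 1 − 0.000 = 1.000
v -> u = min(1, 1 − 0.618 + 0.134) = min(1, 0.516) = 0.516
(v -> u) -> u = min(1, 1 − 0.516 + 0.134) = min(1, 0.618) = 0.618
(u <-> u) <-> ((v -> u) -> u) = 1 − |1.000 − 0.618| = 1 − 0.382 = 0.618
t <-> ((u <-> u) <-> ((v -> u) -> u)) = 1 − |0.001 − 0.618| = 1 − 0.617 = 0.383
~(t <-> ((u <-> u) <-> ((v -> u) -> u))) = 1 − 0.383 = 0.617

0.617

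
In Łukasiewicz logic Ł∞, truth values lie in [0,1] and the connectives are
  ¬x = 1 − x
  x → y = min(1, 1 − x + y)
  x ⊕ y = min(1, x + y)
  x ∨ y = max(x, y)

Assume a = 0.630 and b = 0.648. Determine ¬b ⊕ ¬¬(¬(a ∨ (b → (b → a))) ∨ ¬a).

0.722

¬b = 1 − 0.648 = 0.352
b → a = min(1, 1 − 0.648 + 0.630) = min(1, 0.982) = 0.982
b → (b → a) = min(1, 1 − 0.648 + 0.982) = min(1, 1.334) = 1.000
a ∨ (b → (b → a)) = max(0.630, 1.000) = 1.000
¬(a ∨ (b → (b → a))) = 1 − 1.000 = 0.000
¬a = 1 − 0.630 = 0.370
¬(a ∨ (b → (b → a))) ∨ ¬a = max(0.000, 0.370) = 0.370
¬(¬(a ∨ (b → (b → a))) ∨ ¬a) = 1 − 0.370 = 0.630
¬¬(¬(a ∨ (b → (b → a))) ∨ ¬a) = 1 − 0.630 = 0.370
¬b ⊕ ¬¬(¬(a ∨ (b → (b → a))) ∨ ¬a) = min(1, 0.352 + 0.370) = min(1, 0.722) = 0.722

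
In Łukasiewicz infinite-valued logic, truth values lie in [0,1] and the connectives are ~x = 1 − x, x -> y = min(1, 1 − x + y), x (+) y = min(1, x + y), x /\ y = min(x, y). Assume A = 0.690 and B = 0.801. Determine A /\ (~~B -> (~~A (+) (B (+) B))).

0.690

~B = 1 − 0.801 = 0.199
~~B = 1 − 0.199 = 0.801
~A = 1 − 0.690 = 0.310
~~A = 1 − 0.310 = 0.690
B (+) B = min(1, 0.801 + 0.801) = min(1, 1.602) = 1.000
~~A (+) (B (+) B) = min(1, 0.690 + 1.000) = min(1, 1.690) = 1.000
~~B -> (~~A (+) (B (+) B)) = min(1, 1 − 0.801 + 1.000) = min(1, 1.199) = 1.000
A /\ (~~B -> (~~A (+) (B (+) B))) = min(0.690, 1.000) = 0.690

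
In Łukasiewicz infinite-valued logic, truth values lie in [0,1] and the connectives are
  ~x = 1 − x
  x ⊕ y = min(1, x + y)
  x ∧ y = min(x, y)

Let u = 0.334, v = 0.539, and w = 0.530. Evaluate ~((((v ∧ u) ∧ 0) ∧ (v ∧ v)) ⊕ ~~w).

0.470

v ∧ u = min(0.539, 0.334) = 0.334
(v ∧ u) ∧ 0 = min(0.334, 0.000) = 0.000
v ∧ v = min(0.539, 0.539) = 0.539
((v ∧ u) ∧ 0) ∧ (v ∧ v) = min(0.000, 0.539) = 0.000
~w = 1 − 0.530 = 0.470
~~w = 1 − 0.470 = 0.530
(((v ∧ u) ∧ 0) ∧ (v ∧ v)) ⊕ ~~w = min(1, 0.000 + 0.530) = min(1, 0.530) = 0.530
~((((v ∧ u) ∧ 0) ∧ (v ∧ v)) ⊕ ~~w) = 1 − 0.530 = 0.470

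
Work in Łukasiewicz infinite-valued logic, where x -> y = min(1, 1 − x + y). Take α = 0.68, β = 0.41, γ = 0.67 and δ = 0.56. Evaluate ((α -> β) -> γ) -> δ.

α -> β = min(1, 1 − 0.68 + 0.41) = min(1, 0.73) = 0.73
(α -> β) -> γ = min(1, 1 − 0.73 + 0.67) = min(1, 0.94) = 0.94
((α -> β) -> γ) -> δ = min(1, 1 − 0.94 + 0.56) = min(1, 0.62) = 0.62

0.62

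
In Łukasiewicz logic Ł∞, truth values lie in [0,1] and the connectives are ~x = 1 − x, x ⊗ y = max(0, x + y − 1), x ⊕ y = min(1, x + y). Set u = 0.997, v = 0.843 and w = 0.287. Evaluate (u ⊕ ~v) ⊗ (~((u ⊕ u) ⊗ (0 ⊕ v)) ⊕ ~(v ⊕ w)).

~v = 1 − 0.843 = 0.157
u ⊕ ~v = min(1, 0.997 + 0.157) = min(1, 1.154) = 1.000
u ⊕ u = min(1, 0.997 + 0.997) = min(1, 1.994) = 1.000
0 ⊕ v = min(1, 0.000 + 0.843) = min(1, 0.843) = 0.843
(u ⊕ u) ⊗ (0 ⊕ v) = max(0, 1.000 + 0.843 − 1) = max(0, 0.843) = 0.843
~((u ⊕ u) ⊗ (0 ⊕ v)) = 1 − 0.843 = 0.157
v ⊕ w = min(1, 0.843 + 0.287) = min(1, 1.130) = 1.000
~(v ⊕ w) = 1 − 1.000 = 0.000
~((u ⊕ u) ⊗ (0 ⊕ v)) ⊕ ~(v ⊕ w) = min(1, 0.157 + 0.000) = min(1, 0.157) = 0.157
(u ⊕ ~v) ⊗ (~((u ⊕ u) ⊗ (0 ⊕ v)) ⊕ ~(v ⊕ w)) = max(0, 1.000 + 0.157 − 1) = max(0, 0.157) = 0.157

0.157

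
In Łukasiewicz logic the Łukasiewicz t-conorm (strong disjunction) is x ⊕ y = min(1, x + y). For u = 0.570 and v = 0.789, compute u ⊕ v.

1.000

u ⊕ v = min(1, 0.570 + 0.789) = min(1, 1.359) = 1.000
For comparison, the Gödel t-conorm max(x, y) would give 0.789.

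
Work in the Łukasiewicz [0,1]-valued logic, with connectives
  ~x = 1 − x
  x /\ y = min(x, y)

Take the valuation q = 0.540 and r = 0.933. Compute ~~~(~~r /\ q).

~r = 1 − 0.933 = 0.067
~~r = 1 − 0.067 = 0.933
~~r /\ q = min(0.933, 0.540) = 0.540
~(~~r /\ q) = 1 − 0.540 = 0.460
~~(~~r /\ q) = 1 − 0.460 = 0.540
~~~(~~r /\ q) = 1 − 0.540 = 0.460

0.460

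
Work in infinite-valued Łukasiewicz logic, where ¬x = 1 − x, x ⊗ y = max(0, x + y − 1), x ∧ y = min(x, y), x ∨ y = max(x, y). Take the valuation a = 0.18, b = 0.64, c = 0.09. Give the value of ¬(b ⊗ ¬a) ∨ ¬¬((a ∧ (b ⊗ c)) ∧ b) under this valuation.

¬a = 1 − 0.18 = 0.82
b ⊗ ¬a = max(0, 0.64 + 0.82 − 1) = max(0, 0.46) = 0.46
¬(b ⊗ ¬a) = 1 − 0.46 = 0.54
b ⊗ c = max(0, 0.64 + 0.09 − 1) = max(0, -0.27) = 0.00
a ∧ (b ⊗ c) = min(0.18, 0.00) = 0.00
(a ∧ (b ⊗ c)) ∧ b = min(0.00, 0.64) = 0.00
¬((a ∧ (b ⊗ c)) ∧ b) = 1 − 0.00 = 1.00
¬¬((a ∧ (b ⊗ c)) ∧ b) = 1 − 1.00 = 0.00
¬(b ⊗ ¬a) ∨ ¬¬((a ∧ (b ⊗ c)) ∧ b) = max(0.54, 0.00) = 0.54

0.54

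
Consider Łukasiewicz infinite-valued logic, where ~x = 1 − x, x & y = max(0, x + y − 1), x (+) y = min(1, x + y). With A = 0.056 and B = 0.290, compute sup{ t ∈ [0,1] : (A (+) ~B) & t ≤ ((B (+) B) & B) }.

~B = 1 − 0.290 = 0.710
A (+) ~B = min(1, 0.056 + 0.710) = min(1, 0.766) = 0.766
So the left factor is A (+) ~B = 0.766.
B (+) B = min(1, 0.290 + 0.290) = min(1, 0.580) = 0.580
(B (+) B) & B = max(0, 0.580 + 0.290 − 1) = max(0, -0.130) = 0.000
So the right-hand bound is (B (+) B) & B = 0.000.
The residuum of the Łukasiewicz t-norm gives the supremum: min(1, 1 − 0.766 + 0.000).
1 − 0.766 + 0.000 = 0.234, so t = min(1, 0.234) = 0.234.
Check: 0.766 & 0.234 = max(0, 0.000) = 0.000 ≤ 0.000.

0.234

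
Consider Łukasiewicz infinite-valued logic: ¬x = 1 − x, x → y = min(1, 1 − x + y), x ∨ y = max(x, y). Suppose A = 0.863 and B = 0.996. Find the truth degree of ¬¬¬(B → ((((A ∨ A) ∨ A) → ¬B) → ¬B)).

0.133

A ∨ A = max(0.863, 0.863) = 0.863
(A ∨ A) ∨ A = max(0.863, 0.863) = 0.863
¬B = 1 − 0.996 = 0.004
((A ∨ A) ∨ A) → ¬B = min(1, 1 − 0.863 + 0.004) = min(1, 0.141) = 0.141
(((A ∨ A) ∨ A) → ¬B) → ¬B = min(1, 1 − 0.141 + 0.004) = min(1, 0.863) = 0.863
B → ((((A ∨ A) ∨ A) → ¬B) → ¬B) = min(1, 1 − 0.996 + 0.863) = min(1, 0.867) = 0.867
¬(B → ((((A ∨ A) ∨ A) → ¬B) → ¬B)) = 1 − 0.867 = 0.133
¬¬(B → ((((A ∨ A) ∨ A) → ¬B) → ¬B)) = 1 − 0.133 = 0.867
¬¬¬(B → ((((A ∨ A) ∨ A) → ¬B) → ¬B)) = 1 − 0.867 = 0.133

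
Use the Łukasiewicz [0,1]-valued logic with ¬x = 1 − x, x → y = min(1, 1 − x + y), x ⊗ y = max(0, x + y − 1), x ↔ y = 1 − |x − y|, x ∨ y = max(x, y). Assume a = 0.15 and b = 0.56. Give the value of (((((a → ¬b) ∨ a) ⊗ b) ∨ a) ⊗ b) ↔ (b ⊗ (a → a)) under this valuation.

0.56

¬b = 1 − 0.56 = 0.44
a → ¬b = min(1, 1 − 0.15 + 0.44) = min(1, 1.29) = 1.00
(a → ¬b) ∨ a = max(1.00, 0.15) = 1.00
((a → ¬b) ∨ a) ⊗ b = max(0, 1.00 + 0.56 − 1) = max(0, 0.56) = 0.56
(((a → ¬b) ∨ a) ⊗ b) ∨ a = max(0.56, 0.15) = 0.56
((((a → ¬b) ∨ a) ⊗ b) ∨ a) ⊗ b = max(0, 0.56 + 0.56 − 1) = max(0, 0.12) = 0.12
a → a = min(1, 1 − 0.15 + 0.15) = min(1, 1.00) = 1.00
b ⊗ (a → a) = max(0, 0.56 + 1.00 − 1) = max(0, 0.56) = 0.56
(((((a → ¬b) ∨ a) ⊗ b) ∨ a) ⊗ b) ↔ (b ⊗ (a → a)) = 1 − |0.12 − 0.56| = 1 − 0.44 = 0.56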